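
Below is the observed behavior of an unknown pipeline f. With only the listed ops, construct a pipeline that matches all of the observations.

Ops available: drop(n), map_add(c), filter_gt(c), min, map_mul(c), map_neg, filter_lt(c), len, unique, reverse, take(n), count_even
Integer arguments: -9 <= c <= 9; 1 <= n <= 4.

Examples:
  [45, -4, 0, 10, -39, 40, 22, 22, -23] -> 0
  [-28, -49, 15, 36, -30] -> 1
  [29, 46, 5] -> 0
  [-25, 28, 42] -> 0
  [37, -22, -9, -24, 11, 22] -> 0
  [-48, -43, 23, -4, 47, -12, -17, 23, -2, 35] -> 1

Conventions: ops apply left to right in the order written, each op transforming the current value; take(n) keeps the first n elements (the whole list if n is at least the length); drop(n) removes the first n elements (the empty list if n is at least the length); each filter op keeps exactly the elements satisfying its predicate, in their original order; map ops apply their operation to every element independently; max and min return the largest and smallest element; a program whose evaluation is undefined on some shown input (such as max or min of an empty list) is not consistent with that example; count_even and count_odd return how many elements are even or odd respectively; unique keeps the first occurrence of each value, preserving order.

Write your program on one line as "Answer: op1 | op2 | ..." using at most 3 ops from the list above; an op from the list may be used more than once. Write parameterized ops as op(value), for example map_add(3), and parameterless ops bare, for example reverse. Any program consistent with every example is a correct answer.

take(1) | count_even

Check, running the answer program on each example:
  [45, -4, 0, 10, -39, 40, 22, 22, -23] -> [45] -> 0
  [-28, -49, 15, 36, -30] -> [-28] -> 1
  [29, 46, 5] -> [29] -> 0
  [-25, 28, 42] -> [-25] -> 0
  [37, -22, -9, -24, 11, 22] -> [37] -> 0
  [-48, -43, 23, -4, 47, -12, -17, 23, -2, 35] -> [-48] -> 1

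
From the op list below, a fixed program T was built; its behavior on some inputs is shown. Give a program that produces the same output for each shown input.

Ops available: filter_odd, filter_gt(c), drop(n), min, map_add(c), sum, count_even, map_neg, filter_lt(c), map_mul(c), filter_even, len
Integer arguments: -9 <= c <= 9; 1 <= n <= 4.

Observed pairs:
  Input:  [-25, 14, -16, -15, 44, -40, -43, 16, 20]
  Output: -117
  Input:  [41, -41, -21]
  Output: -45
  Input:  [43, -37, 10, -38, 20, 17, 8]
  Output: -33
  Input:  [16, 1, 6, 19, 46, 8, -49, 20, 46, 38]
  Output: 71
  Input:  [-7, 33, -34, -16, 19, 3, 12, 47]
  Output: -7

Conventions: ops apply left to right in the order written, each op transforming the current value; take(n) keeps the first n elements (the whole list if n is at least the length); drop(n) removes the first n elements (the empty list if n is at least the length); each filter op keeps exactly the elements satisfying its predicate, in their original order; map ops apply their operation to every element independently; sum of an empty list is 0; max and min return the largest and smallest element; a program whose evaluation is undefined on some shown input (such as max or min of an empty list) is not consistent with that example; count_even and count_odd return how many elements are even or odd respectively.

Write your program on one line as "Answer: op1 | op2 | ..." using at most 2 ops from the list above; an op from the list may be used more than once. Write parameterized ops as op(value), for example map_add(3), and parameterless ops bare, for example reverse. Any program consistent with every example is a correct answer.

map_add(-8) | sum

Check, running the answer program on each example:
  [-25, 14, -16, -15, 44, -40, -43, 16, 20] -> [-33, 6, -24, -23, 36, -48, -51, 8, 12] -> -117
  [41, -41, -21] -> [33, -49, -29] -> -45
  [43, -37, 10, -38, 20, 17, 8] -> [35, -45, 2, -46, 12, 9, 0] -> -33
  [16, 1, 6, 19, 46, 8, -49, 20, 46, 38] -> [8, -7, -2, 11, 38, 0, -57, 12, 38, 30] -> 71
  [-7, 33, -34, -16, 19, 3, 12, 47] -> [-15, 25, -42, -24, 11, -5, 4, 39] -> -7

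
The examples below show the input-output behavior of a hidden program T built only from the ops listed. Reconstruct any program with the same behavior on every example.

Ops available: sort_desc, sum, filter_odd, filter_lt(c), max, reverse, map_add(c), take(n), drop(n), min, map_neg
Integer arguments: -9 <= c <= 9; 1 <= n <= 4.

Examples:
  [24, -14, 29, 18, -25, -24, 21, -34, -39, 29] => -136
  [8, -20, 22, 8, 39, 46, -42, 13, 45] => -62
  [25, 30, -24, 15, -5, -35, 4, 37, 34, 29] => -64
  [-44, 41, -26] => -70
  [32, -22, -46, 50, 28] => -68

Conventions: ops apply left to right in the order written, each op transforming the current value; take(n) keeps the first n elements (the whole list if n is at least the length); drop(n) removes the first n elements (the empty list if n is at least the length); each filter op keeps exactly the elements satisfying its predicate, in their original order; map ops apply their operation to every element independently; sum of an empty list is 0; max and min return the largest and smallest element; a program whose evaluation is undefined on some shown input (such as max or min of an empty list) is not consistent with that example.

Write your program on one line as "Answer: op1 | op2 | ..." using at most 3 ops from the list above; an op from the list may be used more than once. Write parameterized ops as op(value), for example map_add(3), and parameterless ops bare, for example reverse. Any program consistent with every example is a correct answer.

filter_lt(1) | sum

Check, running the answer program on each example:
  [24, -14, 29, 18, -25, -24, 21, -34, -39, 29] -> [-14, -25, -24, -34, -39] -> -136
  [8, -20, 22, 8, 39, 46, -42, 13, 45] -> [-20, -42] -> -62
  [25, 30, -24, 15, -5, -35, 4, 37, 34, 29] -> [-24, -5, -35] -> -64
  [-44, 41, -26] -> [-44, -26] -> -70
  [32, -22, -46, 50, 28] -> [-22, -46] -> -68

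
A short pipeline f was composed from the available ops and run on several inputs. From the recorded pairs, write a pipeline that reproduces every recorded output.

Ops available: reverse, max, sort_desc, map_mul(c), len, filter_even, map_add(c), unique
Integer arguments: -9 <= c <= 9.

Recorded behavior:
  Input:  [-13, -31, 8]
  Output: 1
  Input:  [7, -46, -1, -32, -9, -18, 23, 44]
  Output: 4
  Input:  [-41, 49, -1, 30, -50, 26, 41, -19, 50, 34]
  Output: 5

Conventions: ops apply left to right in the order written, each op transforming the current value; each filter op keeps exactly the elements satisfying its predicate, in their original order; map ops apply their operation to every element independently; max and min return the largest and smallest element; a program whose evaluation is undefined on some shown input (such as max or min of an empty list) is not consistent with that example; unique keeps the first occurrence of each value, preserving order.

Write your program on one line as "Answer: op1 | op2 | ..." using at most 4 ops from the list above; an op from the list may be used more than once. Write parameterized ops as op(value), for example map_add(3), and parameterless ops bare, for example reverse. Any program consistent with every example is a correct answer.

reverse | filter_even | len

Check, running the answer program on each example:
  [-13, -31, 8] -> [8, -31, -13] -> [8] -> 1
  [7, -46, -1, -32, -9, -18, 23, 44] -> [44, 23, -18, -9, -32, -1, -46, 7] -> [44, -18, -32, -46] -> 4
  [-41, 49, -1, 30, -50, 26, 41, -19, 50, 34] -> [34, 50, -19, 41, 26, -50, 30, -1, 49, -41] -> [34, 50, 26, -50, 30] -> 5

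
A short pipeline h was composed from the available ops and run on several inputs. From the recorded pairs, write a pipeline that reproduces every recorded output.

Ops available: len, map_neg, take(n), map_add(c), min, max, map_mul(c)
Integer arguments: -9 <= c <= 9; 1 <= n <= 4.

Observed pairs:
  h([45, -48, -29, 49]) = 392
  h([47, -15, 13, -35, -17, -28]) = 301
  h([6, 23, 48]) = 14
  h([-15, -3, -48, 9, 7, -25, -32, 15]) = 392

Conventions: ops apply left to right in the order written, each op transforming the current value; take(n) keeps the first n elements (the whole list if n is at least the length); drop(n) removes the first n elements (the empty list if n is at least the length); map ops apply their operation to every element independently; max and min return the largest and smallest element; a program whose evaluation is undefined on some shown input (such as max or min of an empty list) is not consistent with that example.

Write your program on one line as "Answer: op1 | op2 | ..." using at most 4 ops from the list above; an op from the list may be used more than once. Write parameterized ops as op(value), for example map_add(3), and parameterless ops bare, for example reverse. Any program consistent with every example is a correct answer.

map_neg | map_add(8) | map_mul(7) | max

Check, running the answer program on each example:
  [45, -48, -29, 49] -> [-45, 48, 29, -49] -> [-37, 56, 37, -41] -> [-259, 392, 259, -287] -> 392
  [47, -15, 13, -35, -17, -28] -> [-47, 15, -13, 35, 17, 28] -> [-39, 23, -5, 43, 25, 36] -> [-273, 161, -35, 301, 175, 252] -> 301
  [6, 23, 48] -> [-6, -23, -48] -> [2, -15, -40] -> [14, -105, -280] -> 14
  [-15, -3, -48, 9, 7, -25, -32, 15] -> [15, 3, 48, -9, -7, 25, 32, -15] -> [23, 11, 56, -1, 1, 33, 40, -7] -> [161, 77, 392, -7, 7, 231, 280, -49] -> 392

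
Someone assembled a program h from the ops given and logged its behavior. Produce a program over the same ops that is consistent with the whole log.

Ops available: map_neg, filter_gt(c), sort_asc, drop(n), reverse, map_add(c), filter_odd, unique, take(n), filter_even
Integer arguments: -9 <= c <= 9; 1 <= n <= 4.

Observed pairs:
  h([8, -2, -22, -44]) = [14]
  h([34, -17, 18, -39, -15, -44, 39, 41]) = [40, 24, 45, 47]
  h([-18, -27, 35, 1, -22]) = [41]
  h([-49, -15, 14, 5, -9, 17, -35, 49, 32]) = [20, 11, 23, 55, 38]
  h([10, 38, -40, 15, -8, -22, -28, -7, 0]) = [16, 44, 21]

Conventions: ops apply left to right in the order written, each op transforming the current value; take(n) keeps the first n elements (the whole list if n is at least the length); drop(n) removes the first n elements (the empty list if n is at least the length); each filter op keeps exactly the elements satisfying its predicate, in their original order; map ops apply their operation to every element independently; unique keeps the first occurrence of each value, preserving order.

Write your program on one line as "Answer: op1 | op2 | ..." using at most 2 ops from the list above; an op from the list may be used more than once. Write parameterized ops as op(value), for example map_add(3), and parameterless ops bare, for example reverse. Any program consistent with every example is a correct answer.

filter_gt(3) | map_add(6)

Check, running the answer program on each example:
  [8, -2, -22, -44] -> [8] -> [14]
  [34, -17, 18, -39, -15, -44, 39, 41] -> [34, 18, 39, 41] -> [40, 24, 45, 47]
  [-18, -27, 35, 1, -22] -> [35] -> [41]
  [-49, -15, 14, 5, -9, 17, -35, 49, 32] -> [14, 5, 17, 49, 32] -> [20, 11, 23, 55, 38]
  [10, 38, -40, 15, -8, -22, -28, -7, 0] -> [10, 38, 15] -> [16, 44, 21]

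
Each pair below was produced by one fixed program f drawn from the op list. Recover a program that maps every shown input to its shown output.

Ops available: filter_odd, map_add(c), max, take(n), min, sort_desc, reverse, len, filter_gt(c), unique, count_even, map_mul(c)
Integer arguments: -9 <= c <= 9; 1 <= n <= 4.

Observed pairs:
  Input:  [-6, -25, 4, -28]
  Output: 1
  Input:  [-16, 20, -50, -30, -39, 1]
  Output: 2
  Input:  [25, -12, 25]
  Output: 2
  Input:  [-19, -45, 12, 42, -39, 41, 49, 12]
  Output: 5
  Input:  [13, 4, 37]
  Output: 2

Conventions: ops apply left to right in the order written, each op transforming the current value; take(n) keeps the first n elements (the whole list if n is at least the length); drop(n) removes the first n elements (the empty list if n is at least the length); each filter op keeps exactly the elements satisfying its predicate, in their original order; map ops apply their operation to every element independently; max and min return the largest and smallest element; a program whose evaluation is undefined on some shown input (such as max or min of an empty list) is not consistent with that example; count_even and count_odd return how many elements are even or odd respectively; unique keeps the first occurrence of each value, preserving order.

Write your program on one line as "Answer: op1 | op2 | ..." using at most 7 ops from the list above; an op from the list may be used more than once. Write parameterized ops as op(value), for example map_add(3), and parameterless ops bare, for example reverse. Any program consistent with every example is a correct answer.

map_mul(-1) | reverse | filter_odd | map_add(-1) | reverse | count_even

Check, running the answer program on each example:
  [-6, -25, 4, -28] -> [6, 25, -4, 28] -> [28, -4, 25, 6] -> [25] -> [24] -> [24] -> 1
  [-16, 20, -50, -30, -39, 1] -> [16, -20, 50, 30, 39, -1] -> [-1, 39, 30, 50, -20, 16] -> [-1, 39] -> [-2, 38] -> [38, -2] -> 2
  [25, -12, 25] -> [-25, 12, -25] -> [-25, 12, -25] -> [-25, -25] -> [-26, -26] -> [-26, -26] -> 2
  [-19, -45, 12, 42, -39, 41, 49, 12] -> [19, 45, -12, -42, 39, -41, -49, -12] -> [-12, -49, -41, 39, -42, -12, 45, 19] -> [-49, -41, 39, 45, 19] -> [-50, -42, 38, 44, 18] -> [18, 44, 38, -42, -50] -> 5
  [13, 4, 37] -> [-13, -4, -37] -> [-37, -4, -13] -> [-37, -13] -> [-38, -14] -> [-14, -38] -> 2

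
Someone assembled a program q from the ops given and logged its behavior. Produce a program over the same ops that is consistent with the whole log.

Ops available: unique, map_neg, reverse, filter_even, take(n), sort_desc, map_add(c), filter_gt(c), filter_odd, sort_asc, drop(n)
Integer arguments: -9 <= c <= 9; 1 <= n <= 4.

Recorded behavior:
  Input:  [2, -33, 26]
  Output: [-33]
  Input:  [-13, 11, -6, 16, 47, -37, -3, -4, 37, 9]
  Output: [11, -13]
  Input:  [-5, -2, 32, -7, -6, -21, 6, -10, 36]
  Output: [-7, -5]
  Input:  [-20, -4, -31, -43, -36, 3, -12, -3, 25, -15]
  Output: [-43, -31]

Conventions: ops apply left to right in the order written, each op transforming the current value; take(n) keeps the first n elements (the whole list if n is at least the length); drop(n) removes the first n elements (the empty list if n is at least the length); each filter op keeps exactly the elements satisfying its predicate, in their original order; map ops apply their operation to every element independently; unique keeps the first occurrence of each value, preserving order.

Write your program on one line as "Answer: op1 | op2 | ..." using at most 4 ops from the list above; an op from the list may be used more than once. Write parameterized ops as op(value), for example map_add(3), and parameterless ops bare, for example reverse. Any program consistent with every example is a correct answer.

filter_odd | take(2) | reverse

Check, running the answer program on each example:
  [2, -33, 26] -> [-33] -> [-33] -> [-33]
  [-13, 11, -6, 16, 47, -37, -3, -4, 37, 9] -> [-13, 11, 47, -37, -3, 37, 9] -> [-13, 11] -> [11, -13]
  [-5, -2, 32, -7, -6, -21, 6, -10, 36] -> [-5, -7, -21] -> [-5, -7] -> [-7, -5]
  [-20, -4, -31, -43, -36, 3, -12, -3, 25, -15] -> [-31, -43, 3, -3, 25, -15] -> [-31, -43] -> [-43, -31]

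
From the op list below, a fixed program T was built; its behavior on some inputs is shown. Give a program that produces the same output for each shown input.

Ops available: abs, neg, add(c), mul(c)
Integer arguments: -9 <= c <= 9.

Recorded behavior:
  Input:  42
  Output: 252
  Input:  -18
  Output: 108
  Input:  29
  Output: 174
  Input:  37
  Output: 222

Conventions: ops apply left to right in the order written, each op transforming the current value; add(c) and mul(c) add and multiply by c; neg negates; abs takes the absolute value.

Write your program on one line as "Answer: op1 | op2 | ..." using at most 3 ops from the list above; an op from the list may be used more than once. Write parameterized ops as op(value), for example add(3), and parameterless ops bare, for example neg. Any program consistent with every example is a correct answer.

abs | mul(-3) | mul(-2)

Check, running the answer program on each example:
  42 -> 42 -> -126 -> 252
  -18 -> 18 -> -54 -> 108
  29 -> 29 -> -87 -> 174
  37 -> 37 -> -111 -> 222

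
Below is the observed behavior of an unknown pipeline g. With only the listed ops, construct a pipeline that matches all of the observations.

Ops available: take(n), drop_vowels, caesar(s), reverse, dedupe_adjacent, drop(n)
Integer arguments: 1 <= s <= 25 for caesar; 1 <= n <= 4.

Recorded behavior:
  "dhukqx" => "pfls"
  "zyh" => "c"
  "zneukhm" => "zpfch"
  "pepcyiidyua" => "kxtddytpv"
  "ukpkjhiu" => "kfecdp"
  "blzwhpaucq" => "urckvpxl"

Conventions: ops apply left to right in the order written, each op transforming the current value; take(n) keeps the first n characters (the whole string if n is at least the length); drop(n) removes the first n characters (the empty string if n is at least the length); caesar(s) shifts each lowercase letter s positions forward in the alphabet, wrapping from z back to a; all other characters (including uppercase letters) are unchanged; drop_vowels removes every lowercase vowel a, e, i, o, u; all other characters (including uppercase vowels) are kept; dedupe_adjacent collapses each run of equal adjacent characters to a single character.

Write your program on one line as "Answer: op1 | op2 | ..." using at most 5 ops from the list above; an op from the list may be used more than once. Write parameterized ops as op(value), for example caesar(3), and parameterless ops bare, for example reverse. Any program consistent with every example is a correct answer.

reverse | caesar(21) | reverse | drop(2)

Check, running the answer program on each example:
  "dhukqx" -> "xqkuhd" -> "slfpcy" -> "ycpfls" -> "pfls"
  "zyh" -> "hyz" -> "ctu" -> "utc" -> "c"
  "zneukhm" -> "mhkuenz" -> "hcfpziu" -> "uizpfch" -> "zpfch"
  "pepcyiidyua" -> "auydiiycpep" -> "vptyddtxkzk" -> "kzkxtddytpv" -> "kxtddytpv"
  "ukpkjhiu" -> "uihjkpku" -> "pdcefkfp" -> "pfkfecdp" -> "kfecdp"
  "blzwhpaucq" -> "qcuaphwzlb" -> "lxpvkcrugw" -> "wgurckvpxl" -> "urckvpxl"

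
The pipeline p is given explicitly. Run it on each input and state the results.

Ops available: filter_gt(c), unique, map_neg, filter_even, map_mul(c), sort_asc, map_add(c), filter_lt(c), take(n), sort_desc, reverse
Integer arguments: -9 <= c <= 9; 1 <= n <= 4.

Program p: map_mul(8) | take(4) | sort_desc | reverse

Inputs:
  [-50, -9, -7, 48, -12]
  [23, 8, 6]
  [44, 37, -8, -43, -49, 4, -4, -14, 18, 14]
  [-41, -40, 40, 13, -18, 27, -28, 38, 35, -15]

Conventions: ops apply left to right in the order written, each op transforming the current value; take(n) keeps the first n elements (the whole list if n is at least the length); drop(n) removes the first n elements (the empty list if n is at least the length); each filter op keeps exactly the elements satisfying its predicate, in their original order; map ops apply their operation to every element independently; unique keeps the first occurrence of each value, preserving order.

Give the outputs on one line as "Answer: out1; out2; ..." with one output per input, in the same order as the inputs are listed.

Execution, op by op:
  [-50, -9, -7, 48, -12] -> [-400, -72, -56, 384, -96] -> [-400, -72, -56, 384] -> [384, -56, -72, -400] -> [-400, -72, -56, 384]
  [23, 8, 6] -> [184, 64, 48] -> [184, 64, 48] -> [184, 64, 48] -> [48, 64, 184]
  [44, 37, -8, -43, -49, 4, -4, -14, 18, 14] -> [352, 296, -64, -344, -392, 32, -32, -112, 144, 112] -> [352, 296, -64, -344] -> [352, 296, -64, -344] -> [-344, -64, 296, 352]
  [-41, -40, 40, 13, -18, 27, -28, 38, 35, -15] -> [-328, -320, 320, 104, -144, 216, -224, 304, 280, -120] -> [-328, -320, 320, 104] -> [320, 104, -320, -328] -> [-328, -320, 104, 320]

[-400, -72, -56, 384]; [48, 64, 184]; [-344, -64, 296, 352]; [-328, -320, 104, 320]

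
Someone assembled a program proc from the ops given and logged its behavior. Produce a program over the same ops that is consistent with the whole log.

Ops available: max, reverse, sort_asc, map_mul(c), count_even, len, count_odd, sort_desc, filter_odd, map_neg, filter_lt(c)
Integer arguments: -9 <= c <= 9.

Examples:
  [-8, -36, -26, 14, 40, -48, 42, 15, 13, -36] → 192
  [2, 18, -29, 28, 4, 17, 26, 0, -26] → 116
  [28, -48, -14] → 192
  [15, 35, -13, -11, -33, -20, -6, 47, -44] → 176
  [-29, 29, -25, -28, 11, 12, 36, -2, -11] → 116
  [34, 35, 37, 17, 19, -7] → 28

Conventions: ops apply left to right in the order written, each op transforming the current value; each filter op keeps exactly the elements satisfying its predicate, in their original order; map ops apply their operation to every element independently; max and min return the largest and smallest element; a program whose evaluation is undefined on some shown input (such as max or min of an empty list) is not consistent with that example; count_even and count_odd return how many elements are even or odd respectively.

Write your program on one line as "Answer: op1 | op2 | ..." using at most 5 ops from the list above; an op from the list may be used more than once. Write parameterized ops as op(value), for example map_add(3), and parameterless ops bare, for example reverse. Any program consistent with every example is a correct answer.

filter_lt(-3) | sort_desc | map_mul(-4) | max

Check, running the answer program on each example:
  [-8, -36, -26, 14, 40, -48, 42, 15, 13, -36] -> [-8, -36, -26, -48, -36] -> [-8, -26, -36, -36, -48] -> [32, 104, 144, 144, 192] -> 192
  [2, 18, -29, 28, 4, 17, 26, 0, -26] -> [-29, -26] -> [-26, -29] -> [104, 116] -> 116
  [28, -48, -14] -> [-48, -14] -> [-14, -48] -> [56, 192] -> 192
  [15, 35, -13, -11, -33, -20, -6, 47, -44] -> [-13, -11, -33, -20, -6, -44] -> [-6, -11, -13, -20, -33, -44] -> [24, 44, 52, 80, 132, 176] -> 176
  [-29, 29, -25, -28, 11, 12, 36, -2, -11] -> [-29, -25, -28, -11] -> [-11, -25, -28, -29] -> [44, 100, 112, 116] -> 116
  [34, 35, 37, 17, 19, -7] -> [-7] -> [-7] -> [28] -> 28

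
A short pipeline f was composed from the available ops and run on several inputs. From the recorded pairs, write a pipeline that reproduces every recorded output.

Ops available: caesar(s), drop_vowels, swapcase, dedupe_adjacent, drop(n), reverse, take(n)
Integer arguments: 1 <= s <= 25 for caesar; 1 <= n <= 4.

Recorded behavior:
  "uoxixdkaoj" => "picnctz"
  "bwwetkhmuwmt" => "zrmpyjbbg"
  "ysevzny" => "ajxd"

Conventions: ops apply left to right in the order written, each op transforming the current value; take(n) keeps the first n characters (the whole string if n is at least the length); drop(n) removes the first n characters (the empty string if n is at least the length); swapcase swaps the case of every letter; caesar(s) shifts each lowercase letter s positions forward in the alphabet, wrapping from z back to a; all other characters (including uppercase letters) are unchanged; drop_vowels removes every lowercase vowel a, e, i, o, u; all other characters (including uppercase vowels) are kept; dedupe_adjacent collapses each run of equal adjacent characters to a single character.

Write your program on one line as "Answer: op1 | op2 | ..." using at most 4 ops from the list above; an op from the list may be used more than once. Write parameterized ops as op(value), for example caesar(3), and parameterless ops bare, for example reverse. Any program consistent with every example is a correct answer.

reverse | drop(1) | caesar(5) | drop(2)

Check, running the answer program on each example:
  "uoxixdkaoj" -> "joakdxixou" -> "oakdxixou" -> "tfpicnctz" -> "picnctz"
  "bwwetkhmuwmt" -> "tmwumhktewwb" -> "mwumhktewwb" -> "rbzrmpyjbbg" -> "zrmpyjbbg"
  "ysevzny" -> "ynzvesy" -> "nzvesy" -> "seajxd" -> "ajxd"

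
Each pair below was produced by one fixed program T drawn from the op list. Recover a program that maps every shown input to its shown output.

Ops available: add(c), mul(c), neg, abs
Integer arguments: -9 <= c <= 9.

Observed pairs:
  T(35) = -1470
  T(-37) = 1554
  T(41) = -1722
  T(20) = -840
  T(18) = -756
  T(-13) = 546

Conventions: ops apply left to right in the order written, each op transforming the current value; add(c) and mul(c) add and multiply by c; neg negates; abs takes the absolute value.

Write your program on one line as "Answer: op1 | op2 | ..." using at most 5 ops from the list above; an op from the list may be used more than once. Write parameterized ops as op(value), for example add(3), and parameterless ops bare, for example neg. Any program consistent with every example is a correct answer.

neg | mul(-6) | mul(7) | neg

Check, running the answer program on each example:
  35 -> -35 -> 210 -> 1470 -> -1470
  -37 -> 37 -> -222 -> -1554 -> 1554
  41 -> -41 -> 246 -> 1722 -> -1722
  20 -> -20 -> 120 -> 840 -> -840
  18 -> -18 -> 108 -> 756 -> -756
  -13 -> 13 -> -78 -> -546 -> 546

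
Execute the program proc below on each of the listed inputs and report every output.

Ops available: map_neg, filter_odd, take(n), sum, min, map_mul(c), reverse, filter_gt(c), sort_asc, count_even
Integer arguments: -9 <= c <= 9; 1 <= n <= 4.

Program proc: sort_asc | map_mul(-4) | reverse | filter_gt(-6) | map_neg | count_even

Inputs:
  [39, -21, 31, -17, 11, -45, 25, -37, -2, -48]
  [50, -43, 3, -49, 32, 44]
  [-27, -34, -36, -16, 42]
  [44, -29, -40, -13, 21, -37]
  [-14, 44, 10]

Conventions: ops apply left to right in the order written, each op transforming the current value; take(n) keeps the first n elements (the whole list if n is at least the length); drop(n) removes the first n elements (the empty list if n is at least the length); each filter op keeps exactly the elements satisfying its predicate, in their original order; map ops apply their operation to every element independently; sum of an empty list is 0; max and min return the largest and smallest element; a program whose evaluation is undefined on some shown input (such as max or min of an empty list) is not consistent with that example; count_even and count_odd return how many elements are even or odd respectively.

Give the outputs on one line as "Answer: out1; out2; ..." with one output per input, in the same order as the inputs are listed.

6; 2; 4; 4; 1

Execution, op by op:
  [39, -21, 31, -17, 11, -45, 25, -37, -2, -48] -> [-48, -45, -37, -21, -17, -2, 11, 25, 31, 39] -> [192, 180, 148, 84, 68, 8, -44, -100, -124, -156] -> [-156, -124, -100, -44, 8, 68, 84, 148, 180, 192] -> [8, 68, 84, 148, 180, 192] -> [-8, -68, -84, -148, -180, -192] -> 6
  [50, -43, 3, -49, 32, 44] -> [-49, -43, 3, 32, 44, 50] -> [196, 172, -12, -128, -176, -200] -> [-200, -176, -128, -12, 172, 196] -> [172, 196] -> [-172, -196] -> 2
  [-27, -34, -36, -16, 42] -> [-36, -34, -27, -16, 42] -> [144, 136, 108, 64, -168] -> [-168, 64, 108, 136, 144] -> [64, 108, 136, 144] -> [-64, -108, -136, -144] -> 4
  [44, -29, -40, -13, 21, -37] -> [-40, -37, -29, -13, 21, 44] -> [160, 148, 116, 52, -84, -176] -> [-176, -84, 52, 116, 148, 160] -> [52, 116, 148, 160] -> [-52, -116, -148, -160] -> 4
  [-14, 44, 10] -> [-14, 10, 44] -> [56, -40, -176] -> [-176, -40, 56] -> [56] -> [-56] -> 1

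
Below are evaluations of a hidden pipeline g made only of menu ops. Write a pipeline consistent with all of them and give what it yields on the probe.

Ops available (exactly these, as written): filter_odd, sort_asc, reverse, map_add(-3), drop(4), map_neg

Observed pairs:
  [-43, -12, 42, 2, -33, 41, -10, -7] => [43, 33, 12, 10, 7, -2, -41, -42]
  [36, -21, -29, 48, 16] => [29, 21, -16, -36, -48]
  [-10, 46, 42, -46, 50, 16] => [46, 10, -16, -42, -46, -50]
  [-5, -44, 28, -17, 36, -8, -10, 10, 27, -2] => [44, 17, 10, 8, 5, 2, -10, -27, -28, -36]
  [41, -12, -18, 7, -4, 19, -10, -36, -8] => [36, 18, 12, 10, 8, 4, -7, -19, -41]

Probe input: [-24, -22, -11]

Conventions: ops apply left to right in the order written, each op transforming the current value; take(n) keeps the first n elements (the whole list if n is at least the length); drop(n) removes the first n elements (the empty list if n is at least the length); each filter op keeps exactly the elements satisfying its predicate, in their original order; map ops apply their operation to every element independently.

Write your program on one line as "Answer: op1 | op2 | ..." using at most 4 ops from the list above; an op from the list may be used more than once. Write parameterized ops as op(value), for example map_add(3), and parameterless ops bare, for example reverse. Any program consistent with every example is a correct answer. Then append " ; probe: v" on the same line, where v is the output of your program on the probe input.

map_neg | sort_asc | reverse ; probe: [24, 22, 11]

Check, running the answer program on each example:
  [-43, -12, 42, 2, -33, 41, -10, -7] -> [43, 12, -42, -2, 33, -41, 10, 7] -> [-42, -41, -2, 7, 10, 12, 33, 43] -> [43, 33, 12, 10, 7, -2, -41, -42]
  [36, -21, -29, 48, 16] -> [-36, 21, 29, -48, -16] -> [-48, -36, -16, 21, 29] -> [29, 21, -16, -36, -48]
  [-10, 46, 42, -46, 50, 16] -> [10, -46, -42, 46, -50, -16] -> [-50, -46, -42, -16, 10, 46] -> [46, 10, -16, -42, -46, -50]
  [-5, -44, 28, -17, 36, -8, -10, 10, 27, -2] -> [5, 44, -28, 17, -36, 8, 10, -10, -27, 2] -> [-36, -28, -27, -10, 2, 5, 8, 10, 17, 44] -> [44, 17, 10, 8, 5, 2, -10, -27, -28, -36]
  [41, -12, -18, 7, -4, 19, -10, -36, -8] -> [-41, 12, 18, -7, 4, -19, 10, 36, 8] -> [-41, -19, -7, 4, 8, 10, 12, 18, 36] -> [36, 18, 12, 10, 8, 4, -7, -19, -41]
  probe: [-24, -22, -11] -> [24, 22, 11] -> [11, 22, 24] -> [24, 22, 11]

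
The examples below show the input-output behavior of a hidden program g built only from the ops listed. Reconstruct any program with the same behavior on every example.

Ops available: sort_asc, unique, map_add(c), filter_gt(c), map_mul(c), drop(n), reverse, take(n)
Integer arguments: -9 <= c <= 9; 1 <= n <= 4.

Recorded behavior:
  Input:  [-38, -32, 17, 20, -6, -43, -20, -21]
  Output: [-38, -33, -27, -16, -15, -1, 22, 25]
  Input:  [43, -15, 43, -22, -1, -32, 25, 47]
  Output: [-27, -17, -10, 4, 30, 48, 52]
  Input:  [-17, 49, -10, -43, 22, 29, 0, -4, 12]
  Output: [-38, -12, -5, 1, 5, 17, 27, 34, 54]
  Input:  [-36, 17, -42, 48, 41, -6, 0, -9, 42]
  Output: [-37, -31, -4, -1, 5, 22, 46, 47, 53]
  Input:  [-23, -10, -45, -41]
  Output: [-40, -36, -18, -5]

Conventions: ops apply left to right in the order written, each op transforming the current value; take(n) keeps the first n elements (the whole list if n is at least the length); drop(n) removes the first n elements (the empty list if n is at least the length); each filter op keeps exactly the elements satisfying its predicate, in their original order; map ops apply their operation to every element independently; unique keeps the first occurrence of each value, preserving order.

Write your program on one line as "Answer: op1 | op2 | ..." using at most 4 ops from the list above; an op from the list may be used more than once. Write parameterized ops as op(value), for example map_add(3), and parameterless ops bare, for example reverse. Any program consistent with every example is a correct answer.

sort_asc | unique | map_add(5)

Check, running the answer program on each example:
  [-38, -32, 17, 20, -6, -43, -20, -21] -> [-43, -38, -32, -21, -20, -6, 17, 20] -> [-43, -38, -32, -21, -20, -6, 17, 20] -> [-38, -33, -27, -16, -15, -1, 22, 25]
  [43, -15, 43, -22, -1, -32, 25, 47] -> [-32, -22, -15, -1, 25, 43, 43, 47] -> [-32, -22, -15, -1, 25, 43, 47] -> [-27, -17, -10, 4, 30, 48, 52]
  [-17, 49, -10, -43, 22, 29, 0, -4, 12] -> [-43, -17, -10, -4, 0, 12, 22, 29, 49] -> [-43, -17, -10, -4, 0, 12, 22, 29, 49] -> [-38, -12, -5, 1, 5, 17, 27, 34, 54]
  [-36, 17, -42, 48, 41, -6, 0, -9, 42] -> [-42, -36, -9, -6, 0, 17, 41, 42, 48] -> [-42, -36, -9, -6, 0, 17, 41, 42, 48] -> [-37, -31, -4, -1, 5, 22, 46, 47, 53]
  [-23, -10, -45, -41] -> [-45, -41, -23, -10] -> [-45, -41, -23, -10] -> [-40, -36, -18, -5]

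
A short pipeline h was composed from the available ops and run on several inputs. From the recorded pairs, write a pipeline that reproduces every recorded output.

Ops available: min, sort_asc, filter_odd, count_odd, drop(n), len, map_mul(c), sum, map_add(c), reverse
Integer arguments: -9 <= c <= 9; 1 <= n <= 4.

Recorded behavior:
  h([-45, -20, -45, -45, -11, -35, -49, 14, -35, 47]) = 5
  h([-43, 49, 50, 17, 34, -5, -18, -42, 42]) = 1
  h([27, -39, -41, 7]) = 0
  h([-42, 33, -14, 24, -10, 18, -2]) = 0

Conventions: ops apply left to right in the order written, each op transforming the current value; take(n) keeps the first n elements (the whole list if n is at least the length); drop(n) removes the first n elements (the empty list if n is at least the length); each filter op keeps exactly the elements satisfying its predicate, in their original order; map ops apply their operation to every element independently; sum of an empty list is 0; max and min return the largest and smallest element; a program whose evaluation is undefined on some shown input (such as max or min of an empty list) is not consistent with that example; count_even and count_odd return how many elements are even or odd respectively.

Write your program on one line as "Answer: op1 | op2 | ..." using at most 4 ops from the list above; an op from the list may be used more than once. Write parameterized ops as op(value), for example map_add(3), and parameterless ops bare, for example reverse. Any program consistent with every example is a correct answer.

map_add(-2) | drop(4) | count_odd

Check, running the answer program on each example:
  [-45, -20, -45, -45, -11, -35, -49, 14, -35, 47] -> [-47, -22, -47, -47, -13, -37, -51, 12, -37, 45] -> [-13, -37, -51, 12, -37, 45] -> 5
  [-43, 49, 50, 17, 34, -5, -18, -42, 42] -> [-45, 47, 48, 15, 32, -7, -20, -44, 40] -> [32, -7, -20, -44, 40] -> 1
  [27, -39, -41, 7] -> [25, -41, -43, 5] -> [] -> 0
  [-42, 33, -14, 24, -10, 18, -2] -> [-44, 31, -16, 22, -12, 16, -4] -> [-12, 16, -4] -> 0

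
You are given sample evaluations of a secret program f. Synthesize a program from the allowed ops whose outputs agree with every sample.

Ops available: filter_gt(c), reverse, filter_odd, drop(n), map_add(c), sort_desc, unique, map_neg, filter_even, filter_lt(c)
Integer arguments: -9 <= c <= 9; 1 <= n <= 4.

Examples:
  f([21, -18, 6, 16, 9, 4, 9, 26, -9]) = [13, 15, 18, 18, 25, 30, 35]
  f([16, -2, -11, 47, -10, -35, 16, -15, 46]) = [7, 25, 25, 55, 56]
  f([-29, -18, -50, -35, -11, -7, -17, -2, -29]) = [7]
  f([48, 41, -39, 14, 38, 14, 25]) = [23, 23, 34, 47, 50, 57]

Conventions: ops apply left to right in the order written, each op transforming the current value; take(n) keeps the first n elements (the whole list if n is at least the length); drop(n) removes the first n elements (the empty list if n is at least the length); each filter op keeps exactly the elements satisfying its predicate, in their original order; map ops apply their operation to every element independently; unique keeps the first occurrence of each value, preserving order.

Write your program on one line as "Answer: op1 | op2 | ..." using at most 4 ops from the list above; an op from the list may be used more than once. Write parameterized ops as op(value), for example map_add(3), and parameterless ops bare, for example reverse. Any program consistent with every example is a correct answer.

filter_gt(-3) | sort_desc | map_add(9) | reverse

Check, running the answer program on each example:
  [21, -18, 6, 16, 9, 4, 9, 26, -9] -> [21, 6, 16, 9, 4, 9, 26] -> [26, 21, 16, 9, 9, 6, 4] -> [35, 30, 25, 18, 18, 15, 13] -> [13, 15, 18, 18, 25, 30, 35]
  [16, -2, -11, 47, -10, -35, 16, -15, 46] -> [16, -2, 47, 16, 46] -> [47, 46, 16, 16, -2] -> [56, 55, 25, 25, 7] -> [7, 25, 25, 55, 56]
  [-29, -18, -50, -35, -11, -7, -17, -2, -29] -> [-2] -> [-2] -> [7] -> [7]
  [48, 41, -39, 14, 38, 14, 25] -> [48, 41, 14, 38, 14, 25] -> [48, 41, 38, 25, 14, 14] -> [57, 50, 47, 34, 23, 23] -> [23, 23, 34, 47, 50, 57]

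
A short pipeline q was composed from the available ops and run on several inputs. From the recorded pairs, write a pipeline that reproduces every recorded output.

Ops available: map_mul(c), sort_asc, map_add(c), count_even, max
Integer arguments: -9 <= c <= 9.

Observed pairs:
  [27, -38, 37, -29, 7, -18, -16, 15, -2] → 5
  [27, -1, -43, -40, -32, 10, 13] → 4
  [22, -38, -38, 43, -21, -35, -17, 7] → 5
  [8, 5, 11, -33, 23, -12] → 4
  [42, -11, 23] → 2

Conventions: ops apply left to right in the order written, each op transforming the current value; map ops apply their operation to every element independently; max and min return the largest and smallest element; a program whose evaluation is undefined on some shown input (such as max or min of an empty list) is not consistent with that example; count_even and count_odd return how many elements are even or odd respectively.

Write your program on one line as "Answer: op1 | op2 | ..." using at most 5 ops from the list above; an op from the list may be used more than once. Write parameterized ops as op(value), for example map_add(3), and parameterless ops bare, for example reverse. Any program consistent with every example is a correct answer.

map_mul(-9) | sort_asc | map_add(-4) | map_add(1) | count_even

Check, running the answer program on each example:
  [27, -38, 37, -29, 7, -18, -16, 15, -2] -> [-243, 342, -333, 261, -63, 162, 144, -135, 18] -> [-333, -243, -135, -63, 18, 144, 162, 261, 342] -> [-337, -247, -139, -67, 14, 140, 158, 257, 338] -> [-336, -246, -138, -66, 15, 141, 159, 258, 339] -> 5
  [27, -1, -43, -40, -32, 10, 13] -> [-243, 9, 387, 360, 288, -90, -117] -> [-243, -117, -90, 9, 288, 360, 387] -> [-247, -121, -94, 5, 284, 356, 383] -> [-246, -120, -93, 6, 285, 357, 384] -> 4
  [22, -38, -38, 43, -21, -35, -17, 7] -> [-198, 342, 342, -387, 189, 315, 153, -63] -> [-387, -198, -63, 153, 189, 315, 342, 342] -> [-391, -202, -67, 149, 185, 311, 338, 338] -> [-390, -201, -66, 150, 186, 312, 339, 339] -> 5
  [8, 5, 11, -33, 23, -12] -> [-72, -45, -99, 297, -207, 108] -> [-207, -99, -72, -45, 108, 297] -> [-211, -103, -76, -49, 104, 293] -> [-210, -102, -75, -48, 105, 294] -> 4
  [42, -11, 23] -> [-378, 99, -207] -> [-378, -207, 99] -> [-382, -211, 95] -> [-381, -210, 96] -> 2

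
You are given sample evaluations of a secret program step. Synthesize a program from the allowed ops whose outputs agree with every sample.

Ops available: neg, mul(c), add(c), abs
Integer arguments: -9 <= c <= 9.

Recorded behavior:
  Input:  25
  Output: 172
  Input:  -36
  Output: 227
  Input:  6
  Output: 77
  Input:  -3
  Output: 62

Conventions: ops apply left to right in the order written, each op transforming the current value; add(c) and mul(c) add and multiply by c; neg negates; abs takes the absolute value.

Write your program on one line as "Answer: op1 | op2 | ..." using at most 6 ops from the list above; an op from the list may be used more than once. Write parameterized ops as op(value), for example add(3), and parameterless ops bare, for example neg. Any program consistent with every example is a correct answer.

abs | add(9) | mul(5) | add(5) | add(-3)

Check, running the answer program on each example:
  25 -> 25 -> 34 -> 170 -> 175 -> 172
  -36 -> 36 -> 45 -> 225 -> 230 -> 227
  6 -> 6 -> 15 -> 75 -> 80 -> 77
  -3 -> 3 -> 12 -> 60 -> 65 -> 62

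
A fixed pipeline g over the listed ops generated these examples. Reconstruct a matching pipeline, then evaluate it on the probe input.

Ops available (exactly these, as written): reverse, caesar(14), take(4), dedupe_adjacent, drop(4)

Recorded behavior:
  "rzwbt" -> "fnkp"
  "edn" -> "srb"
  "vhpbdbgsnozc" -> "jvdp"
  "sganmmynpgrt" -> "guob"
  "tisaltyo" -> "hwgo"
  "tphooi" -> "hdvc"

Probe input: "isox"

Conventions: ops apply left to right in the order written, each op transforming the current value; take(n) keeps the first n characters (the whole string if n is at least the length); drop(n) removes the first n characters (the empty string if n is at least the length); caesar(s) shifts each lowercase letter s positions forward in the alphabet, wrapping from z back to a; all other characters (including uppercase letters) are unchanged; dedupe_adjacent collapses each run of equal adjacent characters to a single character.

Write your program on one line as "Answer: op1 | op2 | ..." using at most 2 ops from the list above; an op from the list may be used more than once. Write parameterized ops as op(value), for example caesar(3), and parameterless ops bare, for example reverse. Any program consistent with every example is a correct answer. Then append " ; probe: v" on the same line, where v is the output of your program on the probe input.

take(4) | caesar(14) ; probe: "wgcl"

Check, running the answer program on each example:
  "rzwbt" -> "rzwb" -> "fnkp"
  "edn" -> "edn" -> "srb"
  "vhpbdbgsnozc" -> "vhpb" -> "jvdp"
  "sganmmynpgrt" -> "sgan" -> "guob"
  "tisaltyo" -> "tisa" -> "hwgo"
  "tphooi" -> "tpho" -> "hdvc"
  probe: "isox" -> "isox" -> "wgcl"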